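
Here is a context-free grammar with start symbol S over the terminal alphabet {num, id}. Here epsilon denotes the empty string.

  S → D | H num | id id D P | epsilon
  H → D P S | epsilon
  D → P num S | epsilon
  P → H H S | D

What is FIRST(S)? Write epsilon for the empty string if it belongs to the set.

FIRST(S) = {epsilon, id, num}  (via D, H num)
FIRST(H) = {epsilon, id, num}  (via D P S)
FIRST(D) = {epsilon, id, num}  (via P num S)
FIRST(P) = {epsilon, id, num}  (via H H S, D)

{epsilon, id, num}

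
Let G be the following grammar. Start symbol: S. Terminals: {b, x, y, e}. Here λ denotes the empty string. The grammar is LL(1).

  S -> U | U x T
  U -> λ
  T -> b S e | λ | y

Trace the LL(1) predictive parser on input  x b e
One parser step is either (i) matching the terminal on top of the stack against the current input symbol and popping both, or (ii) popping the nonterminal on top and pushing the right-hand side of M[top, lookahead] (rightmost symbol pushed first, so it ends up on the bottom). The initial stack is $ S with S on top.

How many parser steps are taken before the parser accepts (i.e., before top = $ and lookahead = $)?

     Stack    Input    Action
  1  $ S      x b e $  expand S -> U x T
  2  $ T x U  x b e $  expand U -> λ
  3  $ T x    x b e $  match x
  4  $ T      b e $    expand T -> b S e
  5  $ e S b  b e $    match b
  6  $ e S    e $      expand S -> U
  7  $ e U    e $      expand U -> λ
  8  $ e      e $      match e
Accept reached after 8 steps.

8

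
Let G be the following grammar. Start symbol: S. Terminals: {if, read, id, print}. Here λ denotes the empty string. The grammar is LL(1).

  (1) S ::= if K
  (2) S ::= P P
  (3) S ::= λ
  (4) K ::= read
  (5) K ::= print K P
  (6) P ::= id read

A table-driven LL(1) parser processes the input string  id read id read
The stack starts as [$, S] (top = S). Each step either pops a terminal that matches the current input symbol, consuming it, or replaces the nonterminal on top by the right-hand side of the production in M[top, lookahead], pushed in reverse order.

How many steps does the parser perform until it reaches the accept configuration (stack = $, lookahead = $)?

7

     Stack        Input              Action
  1  $ S          id read id read $  expand S ::= P P
  2  $ P P        id read id read $  expand P ::= id read
  3  $ P read id  id read id read $  match id
  4  $ P read     read id read $     match read
  5  $ P          id read $          expand P ::= id read
  6  $ read id    id read $          match id
  7  $ read       read $             match read
Accept reached after 7 steps.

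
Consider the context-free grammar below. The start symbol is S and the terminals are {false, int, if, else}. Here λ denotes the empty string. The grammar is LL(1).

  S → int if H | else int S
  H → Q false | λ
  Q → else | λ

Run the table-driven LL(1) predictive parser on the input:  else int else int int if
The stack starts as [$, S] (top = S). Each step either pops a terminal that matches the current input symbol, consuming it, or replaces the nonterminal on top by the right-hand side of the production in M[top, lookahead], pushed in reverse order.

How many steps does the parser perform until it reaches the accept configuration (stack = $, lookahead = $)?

10

step 1: stack=$ S  input=else int else int int if $  — expand S → else int S
step 2: stack=$ S int else  input=else int else int int if $  — match else
step 3: stack=$ S int  input=int else int int if $  — match int
step 4: stack=$ S  input=else int int if $  — expand S → else int S
step 5: stack=$ S int else  input=else int int if $  — match else
step 6: stack=$ S int  input=int int if $  — match int
step 7: stack=$ S  input=int if $  — expand S → int if H
step 8: stack=$ H if int  input=int if $  — match int
step 9: stack=$ H if  input=if $  — match if
step 10: stack=$ H  input=$  — expand H → λ
Accept reached after 10 steps.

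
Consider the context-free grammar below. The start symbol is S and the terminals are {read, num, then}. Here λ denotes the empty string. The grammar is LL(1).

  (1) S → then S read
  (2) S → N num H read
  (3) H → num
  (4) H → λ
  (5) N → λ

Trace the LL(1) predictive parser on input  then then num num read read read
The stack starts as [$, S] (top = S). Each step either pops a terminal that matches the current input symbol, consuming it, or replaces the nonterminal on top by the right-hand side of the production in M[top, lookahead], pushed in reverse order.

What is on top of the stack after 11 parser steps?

step 1: stack=$ S  input=then then num num read read read $  — expand S → then S read
step 2: stack=$ read S then  input=then then num num read read read $  — match then
step 3: stack=$ read S  input=then num num read read read $  — expand S → then S read
step 4: stack=$ read read S then  input=then num num read read read $  — match then
step 5: stack=$ read read S  input=num num read read read $  — expand S → N num H read
step 6: stack=$ read read read H num N  input=num num read read read $  — expand N → λ
step 7: stack=$ read read read H num  input=num num read read read $  — match num
step 8: stack=$ read read read H  input=num read read read $  — expand H → num
step 9: stack=$ read read read num  input=num read read read $  — match num
step 10: stack=$ read read read  input=read read read $  — match read
step 11: stack=$ read read  input=read read $  — match read
Stack after step 11: $ read (top = read).

read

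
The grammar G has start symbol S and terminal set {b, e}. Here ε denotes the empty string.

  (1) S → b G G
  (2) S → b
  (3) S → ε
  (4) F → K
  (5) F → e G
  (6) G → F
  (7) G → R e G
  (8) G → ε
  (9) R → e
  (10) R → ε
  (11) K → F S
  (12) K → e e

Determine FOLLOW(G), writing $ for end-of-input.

FIRST(S) = {ε, b}
FIRST(R) = {ε, e}
FIRST(F) = {e}  (via K)
FIRST(G) = {ε, e}  (via F, R e G)
FIRST(K) = {e}  (via F S)
FOLLOW(S) includes $ since S is the start symbol.
FOLLOW(R): in G→R e G, R is followed by e G with FIRST {e}. Thus FOLLOW(R) = {e}.
FOLLOW(S): in K→F S, the suffix after S is empty, so FOLLOW(S) ⊇ FOLLOW(K) = {$, b, e}. Thus FOLLOW(S) = {$, b, e}.
FOLLOW(F): in G→F, the suffix after F is empty, so FOLLOW(F) ⊇ FOLLOW(G) = {$, b, e}; in K→F S, F is followed by S with FIRST {ε, b}; in K→F S, the suffix after F is nullable, so FOLLOW(F) ⊇ FOLLOW(K) = {$, b, e}. Thus FOLLOW(F) = {$, b, e}.
FOLLOW(G): in S→b G G (occurrence 1), G is followed by G with FIRST {ε, e}; in S→b G G (occurrence 1), the suffix after G is nullable, so FOLLOW(G) ⊇ FOLLOW(S) = {$, b, e}; in S→b G G (occurrence 2), the suffix after G is empty, so FOLLOW(G) ⊇ FOLLOW(S) = {$, b, e}; in F→e G, the suffix after G is empty, so FOLLOW(G) ⊇ FOLLOW(F) = {$, b, e}; in G→R e G, the suffix after G is empty (adds nothing new). Thus FOLLOW(G) = {$, b, e}.
FOLLOW(K): in F→K, the suffix after K is empty, so FOLLOW(K) ⊇ FOLLOW(F) = {$, b, e}. Thus FOLLOW(K) = {$, b, e}.

{$, b, e}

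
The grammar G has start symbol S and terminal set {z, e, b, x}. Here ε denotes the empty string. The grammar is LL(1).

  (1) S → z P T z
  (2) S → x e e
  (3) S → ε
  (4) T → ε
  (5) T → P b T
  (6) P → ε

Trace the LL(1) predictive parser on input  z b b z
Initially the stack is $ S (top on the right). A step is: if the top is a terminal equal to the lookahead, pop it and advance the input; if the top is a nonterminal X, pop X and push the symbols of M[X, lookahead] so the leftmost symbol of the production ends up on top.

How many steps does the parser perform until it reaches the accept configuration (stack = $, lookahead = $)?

11

      Stack      Input      Action
   1  $ S        z b b z $  expand S → z P T z
   2  $ z T P z  z b b z $  match z
   3  $ z T P    b b z $    expand P → ε
   4  $ z T      b b z $    expand T → P b T
   5  $ z T b P  b b z $    expand P → ε
   6  $ z T b    b b z $    match b
   7  $ z T      b z $      expand T → P b T
   8  $ z T b P  b z $      expand P → ε
   9  $ z T b    b z $      match b
  10  $ z T      z $        expand T → ε
  11  $ z        z $        match z
Accept reached after 11 steps.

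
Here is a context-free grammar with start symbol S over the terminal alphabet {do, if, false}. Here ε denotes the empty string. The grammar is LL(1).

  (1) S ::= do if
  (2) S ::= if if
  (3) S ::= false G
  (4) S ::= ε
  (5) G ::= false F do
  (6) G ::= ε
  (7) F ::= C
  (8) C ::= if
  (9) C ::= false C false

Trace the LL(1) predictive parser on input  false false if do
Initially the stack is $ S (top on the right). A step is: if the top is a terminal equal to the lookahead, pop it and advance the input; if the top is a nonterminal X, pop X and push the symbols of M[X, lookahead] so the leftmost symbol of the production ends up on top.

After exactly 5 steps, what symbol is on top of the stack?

C

     Stack         Input                Action
  1  $ S           false false if do $  expand S ::= false G
  2  $ G false     false false if do $  match false
  3  $ G           false if do $        expand G ::= false F do
  4  $ do F false  false if do $        match false
  5  $ do F        if do $              expand F ::= C
Stack after step 5: $ do C (top = C).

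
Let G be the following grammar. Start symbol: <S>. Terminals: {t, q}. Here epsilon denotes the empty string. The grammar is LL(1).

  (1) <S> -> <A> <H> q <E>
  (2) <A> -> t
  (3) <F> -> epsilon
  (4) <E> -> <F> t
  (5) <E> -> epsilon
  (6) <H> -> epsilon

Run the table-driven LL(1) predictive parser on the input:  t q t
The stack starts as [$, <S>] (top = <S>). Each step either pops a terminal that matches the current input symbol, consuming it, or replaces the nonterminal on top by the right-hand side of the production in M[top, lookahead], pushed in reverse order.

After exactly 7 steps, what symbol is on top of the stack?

t

step 1: stack=$ <S>  input=t q t $  — expand <S> -> <A> <H> q <E>
step 2: stack=$ <E> q <H> <A>  input=t q t $  — expand <A> -> t
step 3: stack=$ <E> q <H> t  input=t q t $  — match t
step 4: stack=$ <E> q <H>  input=q t $  — expand <H> -> epsilon
step 5: stack=$ <E> q  input=q t $  — match q
step 6: stack=$ <E>  input=t $  — expand <E> -> <F> t
step 7: stack=$ t <F>  input=t $  — expand <F> -> epsilon
Stack after step 7: $ t (top = t).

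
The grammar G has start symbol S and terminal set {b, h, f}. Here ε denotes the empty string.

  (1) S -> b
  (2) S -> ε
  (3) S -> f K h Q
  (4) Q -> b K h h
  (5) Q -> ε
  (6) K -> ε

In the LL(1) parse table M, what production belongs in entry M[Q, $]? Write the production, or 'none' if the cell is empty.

Q -> ε

FIRST(S) = {ε, b, f}
FIRST(Q) = {ε, b}
FIRST(K) = {ε}
FOLLOW(S) includes $ since S is the start symbol.
FOLLOW(S): S appears on no right-hand side. Thus FOLLOW(S) = {$}.
FOLLOW(Q): in S->f K h Q, the suffix after Q is empty, so FOLLOW(Q) ⊇ FOLLOW(S) = {$}. Thus FOLLOW(Q) = {$}.
For Q -> b K h h: FIRST(b K h h) = {b}, so it goes in M[Q, t] for t ∈ {b}.
For Q -> ε: FIRST(ε) = {ε}, so it goes in M[Q, t] for t ∈ {}; since ε ∈ FIRST, also for every t ∈ FOLLOW(Q) = {$}.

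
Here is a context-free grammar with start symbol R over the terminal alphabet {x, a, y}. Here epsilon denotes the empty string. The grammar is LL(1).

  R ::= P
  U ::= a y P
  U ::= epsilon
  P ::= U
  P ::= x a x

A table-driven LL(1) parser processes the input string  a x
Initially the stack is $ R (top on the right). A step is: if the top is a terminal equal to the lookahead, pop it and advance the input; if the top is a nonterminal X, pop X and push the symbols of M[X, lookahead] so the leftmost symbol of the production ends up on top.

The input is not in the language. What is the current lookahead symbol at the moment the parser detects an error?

x

     Stack    Input  Action
  1  $ R      a x $  expand R ::= P
  2  $ P      a x $  expand P ::= U
  3  $ U      a x $  expand U ::= a y P
  4  $ P y a  a x $  match a
  5  $ P y    x $    error: top is terminal y but lookahead is x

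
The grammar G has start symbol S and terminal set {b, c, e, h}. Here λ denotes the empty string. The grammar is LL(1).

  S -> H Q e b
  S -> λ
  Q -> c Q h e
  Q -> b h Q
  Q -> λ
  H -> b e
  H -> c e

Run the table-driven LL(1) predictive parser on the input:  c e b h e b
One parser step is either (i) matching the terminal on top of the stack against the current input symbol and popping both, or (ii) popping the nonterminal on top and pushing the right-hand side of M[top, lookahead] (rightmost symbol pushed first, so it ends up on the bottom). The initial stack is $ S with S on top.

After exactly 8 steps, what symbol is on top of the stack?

e

     Stack        Input          Action
  1  $ S          c e b h e b $  expand S -> H Q e b
  2  $ b e Q H    c e b h e b $  expand H -> c e
  3  $ b e Q e c  c e b h e b $  match c
  4  $ b e Q e    e b h e b $    match e
  5  $ b e Q      b h e b $      expand Q -> b h Q
  6  $ b e Q h b  b h e b $      match b
  7  $ b e Q h    h e b $        match h
  8  $ b e Q      e b $          expand Q -> λ
Stack after step 8: $ b e (top = e).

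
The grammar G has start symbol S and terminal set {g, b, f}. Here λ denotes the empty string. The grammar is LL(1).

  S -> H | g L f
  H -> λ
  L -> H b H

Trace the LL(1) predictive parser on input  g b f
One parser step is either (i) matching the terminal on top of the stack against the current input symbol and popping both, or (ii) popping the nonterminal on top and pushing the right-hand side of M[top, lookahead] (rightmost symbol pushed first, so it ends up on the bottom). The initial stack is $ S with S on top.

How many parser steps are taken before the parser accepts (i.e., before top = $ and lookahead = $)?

7

     Stack      Input    Action
  1  $ S        g b f $  expand S -> g L f
  2  $ f L g    g b f $  match g
  3  $ f L      b f $    expand L -> H b H
  4  $ f H b H  b f $    expand H -> λ
  5  $ f H b    b f $    match b
  6  $ f H      f $      expand H -> λ
  7  $ f        f $      match f
Accept reached after 7 steps.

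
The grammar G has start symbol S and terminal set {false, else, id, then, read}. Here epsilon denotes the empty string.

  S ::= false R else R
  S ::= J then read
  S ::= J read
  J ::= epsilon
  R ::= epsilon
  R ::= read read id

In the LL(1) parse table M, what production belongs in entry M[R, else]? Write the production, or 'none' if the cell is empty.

FIRST(J): from J::=epsilon we get {epsilon}. So FIRST(J) = {epsilon}.
FIRST(R): from R::=epsilon we get {epsilon}; from R::=read read id we get {read}. So FIRST(R) = {epsilon, read}.
FIRST(S): from S::=false R else R we get {false}; from S::=J then read we get {then}; from S::=J read we get {read}. So FIRST(S) = {false, read, then}.
FOLLOW(S) includes $ since S is the start symbol.
FOLLOW(S): S appears on no right-hand side. Thus FOLLOW(S) = {$}.
FOLLOW(R): in S::=false R else R (occurrence 1), R is followed by else R with FIRST {else}; in S::=false R else R (occurrence 2), the suffix after R is empty, so FOLLOW(R) ⊇ FOLLOW(S) = {$}. Thus FOLLOW(R) = {$, else}.
For R ::= epsilon: FIRST(epsilon) = {epsilon}, so it goes in M[R, t] for t ∈ {}; since epsilon ∈ FIRST, also for every t ∈ FOLLOW(R) = {$, else}.
For R ::= read read id: FIRST(read read id) = {read}, so it goes in M[R, t] for t ∈ {read}.

R ::= epsilon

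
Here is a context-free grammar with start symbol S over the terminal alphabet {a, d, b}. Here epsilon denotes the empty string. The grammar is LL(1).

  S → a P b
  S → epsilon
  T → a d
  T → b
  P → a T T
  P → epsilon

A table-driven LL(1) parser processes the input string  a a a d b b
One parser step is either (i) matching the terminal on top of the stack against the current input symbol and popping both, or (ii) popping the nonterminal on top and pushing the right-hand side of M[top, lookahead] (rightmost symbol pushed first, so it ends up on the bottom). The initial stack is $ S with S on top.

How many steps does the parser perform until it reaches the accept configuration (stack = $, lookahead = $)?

10

      Stack      Input          Action
   1  $ S        a a a d b b $  expand S → a P b
   2  $ b P a    a a a d b b $  match a
   3  $ b P      a a d b b $    expand P → a T T
   4  $ b T T a  a a d b b $    match a
   5  $ b T T    a d b b $      expand T → a d
   6  $ b T d a  a d b b $      match a
   7  $ b T d    d b b $        match d
   8  $ b T      b b $          expand T → b
   9  $ b b      b b $          match b
  10  $ b        b $            match b
Accept reached after 10 steps.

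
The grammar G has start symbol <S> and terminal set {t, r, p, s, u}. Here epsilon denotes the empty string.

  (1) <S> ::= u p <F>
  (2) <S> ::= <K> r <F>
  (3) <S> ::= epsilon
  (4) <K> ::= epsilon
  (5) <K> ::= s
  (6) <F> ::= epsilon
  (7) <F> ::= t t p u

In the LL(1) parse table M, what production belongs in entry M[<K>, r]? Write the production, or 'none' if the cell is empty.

<K> ::= epsilon

FIRST(<K>): from <K>::=epsilon we get {epsilon}; from <K>::=s we get {s}. So FIRST(<K>) = {epsilon, s}.
FIRST(<F>): from <F>::=epsilon we get {epsilon}; from <F>::=t t p u we get {t}. So FIRST(<F>) = {epsilon, t}.
FIRST(<S>): from <S>::=u p <F> we get {u}; from <S>::=<K> r <F> we get {r, s}; from <S>::=epsilon we get {epsilon}. So FIRST(<S>) = {epsilon, r, s, u}.
FOLLOW(<S>) includes $ since <S> is the start symbol.
FOLLOW(<K>): in <S>::=<K> r <F>, <K> is followed by r <F> with FIRST {r}. Thus FOLLOW(<K>) = {r}.
For <K> ::= epsilon: FIRST(epsilon) = {epsilon}, so it goes in M[<K>, t] for t ∈ {}; since epsilon ∈ FIRST, also for every t ∈ FOLLOW(<K>) = {r}.
For <K> ::= s: FIRST(s) = {s}, so it goes in M[<K>, t] for t ∈ {s}.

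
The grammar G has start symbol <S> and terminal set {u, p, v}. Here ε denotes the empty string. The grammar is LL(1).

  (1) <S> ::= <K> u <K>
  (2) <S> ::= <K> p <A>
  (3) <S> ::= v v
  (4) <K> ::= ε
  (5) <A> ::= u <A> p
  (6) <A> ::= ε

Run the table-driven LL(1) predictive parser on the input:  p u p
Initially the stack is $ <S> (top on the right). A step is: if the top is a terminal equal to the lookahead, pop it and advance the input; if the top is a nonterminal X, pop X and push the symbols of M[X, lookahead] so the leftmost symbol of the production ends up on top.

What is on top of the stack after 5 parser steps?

<A>

step 1: stack=$ <S>  input=p u p $  — expand <S> ::= <K> p <A>
step 2: stack=$ <A> p <K>  input=p u p $  — expand <K> ::= ε
step 3: stack=$ <A> p  input=p u p $  — match p
step 4: stack=$ <A>  input=u p $  — expand <A> ::= u <A> p
step 5: stack=$ p <A> u  input=u p $  — match u
Stack after step 5: $ p <A> (top = <A>).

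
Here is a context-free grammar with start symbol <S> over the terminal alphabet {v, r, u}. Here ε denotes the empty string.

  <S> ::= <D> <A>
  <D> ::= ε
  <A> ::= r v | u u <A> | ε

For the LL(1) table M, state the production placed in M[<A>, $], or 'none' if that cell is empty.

FIRST(<D>): from <D>::=ε we get {ε}. So FIRST(<D>) = {ε}.
FIRST(<A>): from <A>::=r v we get {r}; from <A>::=u u <A> we get {u}; from <A>::=ε we get {ε}. So FIRST(<A>) = {ε, r, u}.
FIRST(<S>): from <S>::=<D> <A> we get {ε, r, u}. So FIRST(<S>) = {ε, r, u}.
FOLLOW(<S>) includes $ since <S> is the start symbol.
FOLLOW(<S>): <S> appears on no right-hand side. Thus FOLLOW(<S>) = {$}.
FOLLOW(<A>): in <S>::=<D> <A>, the suffix after <A> is empty, so FOLLOW(<A>) ⊇ FOLLOW(<S>) = {$}; in <A>::=u u <A>, the suffix after <A> is empty (adds nothing new). Thus FOLLOW(<A>) = {$}.
For <A> ::= r v: FIRST(r v) = {r}, so it goes in M[<A>, t] for t ∈ {r}.
For <A> ::= u u <A>: FIRST(u u <A>) = {u}, so it goes in M[<A>, t] for t ∈ {u}.
For <A> ::= ε: FIRST(ε) = {ε}, so it goes in M[<A>, t] for t ∈ {}; since ε ∈ FIRST, also for every t ∈ FOLLOW(<A>) = {$}.

<A> ::= ε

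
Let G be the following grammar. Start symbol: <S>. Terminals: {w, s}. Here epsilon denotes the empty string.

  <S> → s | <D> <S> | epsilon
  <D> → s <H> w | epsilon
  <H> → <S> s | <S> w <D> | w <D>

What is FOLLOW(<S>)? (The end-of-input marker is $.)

{$, s, w}

FIRST(<D>) = {epsilon, s}
FIRST(<S>) = {epsilon, s}  (via <D> <S>)
FIRST(<H>) = {s, w}  (via <S> s, <S> w <D>)
FOLLOW(<S>) includes $ since <S> is the start symbol.
FOLLOW(<S>): in <S>→<D> <S>, the suffix after <S> is empty (adds nothing new); in <H>→<S> s, <S> is followed by s with FIRST {s}; in <H>→<S> w <D>, <S> is followed by w <D> with FIRST {w}. Thus FOLLOW(<S>) = {$, s, w}.
FOLLOW(<H>): in <D>→s <H> w, <H> is followed by w with FIRST {w}. Thus FOLLOW(<H>) = {w}.
FOLLOW(<D>): in <S>→<D> <S>, <D> is followed by <S> with FIRST {epsilon, s}; in <S>→<D> <S>, the suffix after <D> is nullable, so FOLLOW(<D>) ⊇ FOLLOW(<S>) = {$, s, w}; in <H>→<S> w <D>, the suffix after <D> is empty, so FOLLOW(<D>) ⊇ FOLLOW(<H>) = {w}; in <H>→w <D>, the suffix after <D> is empty, so FOLLOW(<D>) ⊇ FOLLOW(<H>) = {w}. Thus FOLLOW(<D>) = {$, s, w}.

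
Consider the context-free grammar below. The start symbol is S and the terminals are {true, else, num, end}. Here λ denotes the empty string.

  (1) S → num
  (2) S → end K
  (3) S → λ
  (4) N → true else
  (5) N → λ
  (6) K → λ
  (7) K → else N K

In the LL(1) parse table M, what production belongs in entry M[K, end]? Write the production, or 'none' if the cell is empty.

none

FIRST(S) = {λ, end, num}
FIRST(N) = {λ, true}
FIRST(K) = {λ, else}
FOLLOW(S) includes $ since S is the start symbol.
FOLLOW(S): S appears on no right-hand side. Thus FOLLOW(S) = {$}.
FOLLOW(K): in S→end K, the suffix after K is empty, so FOLLOW(K) ⊇ FOLLOW(S) = {$}; in K→else N K, the suffix after K is empty (adds nothing new). Thus FOLLOW(K) = {$}.
For K → λ: FIRST(λ) = {λ}, so it goes in M[K, t] for t ∈ {}; since λ ∈ FIRST, also for every t ∈ FOLLOW(K) = {$}.
For K → else N K: FIRST(else N K) = {else}, so it goes in M[K, t] for t ∈ {else}.
None of these place a production in M[K, end].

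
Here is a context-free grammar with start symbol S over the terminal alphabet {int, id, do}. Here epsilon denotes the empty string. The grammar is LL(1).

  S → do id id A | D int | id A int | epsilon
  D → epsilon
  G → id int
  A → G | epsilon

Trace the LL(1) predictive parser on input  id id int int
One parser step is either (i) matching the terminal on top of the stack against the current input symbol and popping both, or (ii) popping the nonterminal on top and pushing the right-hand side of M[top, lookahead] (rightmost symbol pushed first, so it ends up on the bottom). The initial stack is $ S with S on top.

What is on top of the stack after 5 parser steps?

step 1: stack=$ S  input=id id int int $  — expand S → id A int
step 2: stack=$ int A id  input=id id int int $  — match id
step 3: stack=$ int A  input=id int int $  — expand A → G
step 4: stack=$ int G  input=id int int $  — expand G → id int
step 5: stack=$ int int id  input=id int int $  — match id
Stack after step 5: $ int int (top = int).

int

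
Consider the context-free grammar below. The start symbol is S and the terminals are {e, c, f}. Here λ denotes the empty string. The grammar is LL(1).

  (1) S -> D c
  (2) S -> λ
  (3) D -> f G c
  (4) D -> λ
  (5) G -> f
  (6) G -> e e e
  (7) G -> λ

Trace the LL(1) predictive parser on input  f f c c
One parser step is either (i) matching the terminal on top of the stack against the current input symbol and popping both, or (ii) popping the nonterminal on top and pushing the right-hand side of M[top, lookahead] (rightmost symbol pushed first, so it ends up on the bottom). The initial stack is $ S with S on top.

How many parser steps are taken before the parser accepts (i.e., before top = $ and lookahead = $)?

7

step 1: stack=$ S  input=f f c c $  — expand S -> D c
step 2: stack=$ c D  input=f f c c $  — expand D -> f G c
step 3: stack=$ c c G f  input=f f c c $  — match f
step 4: stack=$ c c G  input=f c c $  — expand G -> f
step 5: stack=$ c c f  input=f c c $  — match f
step 6: stack=$ c c  input=c c $  — match c
step 7: stack=$ c  input=c $  — match c
Accept reached after 7 steps.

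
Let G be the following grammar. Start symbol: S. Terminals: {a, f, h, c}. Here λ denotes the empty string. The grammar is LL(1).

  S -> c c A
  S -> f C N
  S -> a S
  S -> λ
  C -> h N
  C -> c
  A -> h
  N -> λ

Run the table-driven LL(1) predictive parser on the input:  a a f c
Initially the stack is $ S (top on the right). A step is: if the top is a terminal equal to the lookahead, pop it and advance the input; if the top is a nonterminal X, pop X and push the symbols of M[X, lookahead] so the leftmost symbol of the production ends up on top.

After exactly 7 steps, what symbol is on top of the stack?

step 1: stack=$ S  input=a a f c $  — expand S -> a S
step 2: stack=$ S a  input=a a f c $  — match a
step 3: stack=$ S  input=a f c $  — expand S -> a S
step 4: stack=$ S a  input=a f c $  — match a
step 5: stack=$ S  input=f c $  — expand S -> f C N
step 6: stack=$ N C f  input=f c $  — match f
step 7: stack=$ N C  input=c $  — expand C -> c
Stack after step 7: $ N c (top = c).

c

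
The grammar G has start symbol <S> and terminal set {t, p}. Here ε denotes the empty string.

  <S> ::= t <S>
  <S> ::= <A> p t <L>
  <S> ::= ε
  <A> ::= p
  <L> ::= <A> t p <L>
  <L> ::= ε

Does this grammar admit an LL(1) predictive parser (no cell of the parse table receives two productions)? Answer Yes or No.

Yes

FIRST(<S>) = {ε, p, t}
FIRST(<A>) = {p}
FIRST(<L>) = {ε, p}
FOLLOW(<S>) = {$}
FOLLOW(<A>) = {p, t}
FOLLOW(<L>) = {$}
Each cell of M receives at most one production.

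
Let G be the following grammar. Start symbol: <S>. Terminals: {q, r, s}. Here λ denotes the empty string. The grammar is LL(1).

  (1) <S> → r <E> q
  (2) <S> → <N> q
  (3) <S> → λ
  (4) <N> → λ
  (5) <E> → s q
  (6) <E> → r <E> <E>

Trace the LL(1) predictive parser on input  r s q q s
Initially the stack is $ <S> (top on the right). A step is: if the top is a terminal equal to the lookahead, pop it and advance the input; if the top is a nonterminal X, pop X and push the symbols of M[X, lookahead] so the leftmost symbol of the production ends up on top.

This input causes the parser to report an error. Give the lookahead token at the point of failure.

s

     Stack      Input        Action
  1  $ <S>      r s q q s $  expand <S> → r <E> q
  2  $ q <E> r  r s q q s $  match r
  3  $ q <E>    s q q s $    expand <E> → s q
  4  $ q q s    s q q s $    match s
  5  $ q q      q q s $      match q
  6  $ q        q s $        match q
  7  $          s $          error: stack empty but input remains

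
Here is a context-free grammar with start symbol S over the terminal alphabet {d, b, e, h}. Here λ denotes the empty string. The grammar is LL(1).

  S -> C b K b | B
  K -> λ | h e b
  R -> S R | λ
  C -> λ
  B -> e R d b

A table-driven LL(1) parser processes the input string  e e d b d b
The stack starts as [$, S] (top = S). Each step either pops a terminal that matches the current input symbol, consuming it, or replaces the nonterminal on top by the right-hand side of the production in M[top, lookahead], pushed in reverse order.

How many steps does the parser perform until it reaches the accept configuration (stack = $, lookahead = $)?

step 1: stack=$ S  input=e e d b d b $  — expand S -> B
step 2: stack=$ B  input=e e d b d b $  — expand B -> e R d b
step 3: stack=$ b d R e  input=e e d b d b $  — match e
step 4: stack=$ b d R  input=e d b d b $  — expand R -> S R
step 5: stack=$ b d R S  input=e d b d b $  — expand S -> B
step 6: stack=$ b d R B  input=e d b d b $  — expand B -> e R d b
step 7: stack=$ b d R b d R e  input=e d b d b $  — match e
step 8: stack=$ b d R b d R  input=d b d b $  — expand R -> λ
step 9: stack=$ b d R b d  input=d b d b $  — match d
step 10: stack=$ b d R b  input=b d b $  — match b
step 11: stack=$ b d R  input=d b $  — expand R -> λ
step 12: stack=$ b d  input=d b $  — match d
step 13: stack=$ b  input=b $  — match b
Accept reached after 13 steps.

13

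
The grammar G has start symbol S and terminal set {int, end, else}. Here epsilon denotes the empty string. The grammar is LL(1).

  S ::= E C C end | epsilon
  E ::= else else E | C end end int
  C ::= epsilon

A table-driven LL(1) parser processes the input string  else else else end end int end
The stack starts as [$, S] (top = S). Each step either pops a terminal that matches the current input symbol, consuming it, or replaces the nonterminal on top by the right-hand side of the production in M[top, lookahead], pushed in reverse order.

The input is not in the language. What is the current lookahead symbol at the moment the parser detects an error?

end

step 1: stack=$ S  input=else else else end end int end $  — expand S ::= E C C end
step 2: stack=$ end C C E  input=else else else end end int end $  — expand E ::= else else E
step 3: stack=$ end C C E else else  input=else else else end end int end $  — match else
step 4: stack=$ end C C E else  input=else else end end int end $  — match else
step 5: stack=$ end C C E  input=else end end int end $  — expand E ::= else else E
step 6: stack=$ end C C E else else  input=else end end int end $  — match else
step 7: stack=$ end C C E else  input=end end int end $  — error: top is terminal else but lookahead is end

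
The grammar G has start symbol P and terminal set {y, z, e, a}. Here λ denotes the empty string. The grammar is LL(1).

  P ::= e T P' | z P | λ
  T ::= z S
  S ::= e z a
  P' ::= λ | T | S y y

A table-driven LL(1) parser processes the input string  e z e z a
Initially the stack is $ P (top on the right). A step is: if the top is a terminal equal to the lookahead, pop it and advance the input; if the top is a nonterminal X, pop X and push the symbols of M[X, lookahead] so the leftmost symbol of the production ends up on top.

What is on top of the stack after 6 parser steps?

z

     Stack       Input        Action
  1  $ P         e z e z a $  expand P ::= e T P'
  2  $ P' T e    e z e z a $  match e
  3  $ P' T      z e z a $    expand T ::= z S
  4  $ P' S z    z e z a $    match z
  5  $ P' S      e z a $      expand S ::= e z a
  6  $ P' a z e  e z a $      match e
Stack after step 6: $ P' a z (top = z).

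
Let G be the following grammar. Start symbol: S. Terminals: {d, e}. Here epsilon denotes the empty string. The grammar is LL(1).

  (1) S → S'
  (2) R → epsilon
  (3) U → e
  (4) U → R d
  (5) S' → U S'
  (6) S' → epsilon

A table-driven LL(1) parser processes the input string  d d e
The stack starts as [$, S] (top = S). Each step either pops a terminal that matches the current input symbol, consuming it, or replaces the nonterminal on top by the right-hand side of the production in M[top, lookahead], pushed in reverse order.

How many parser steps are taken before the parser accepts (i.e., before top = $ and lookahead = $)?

13

step 1: stack=$ S  input=d d e $  — expand S → S'
step 2: stack=$ S'  input=d d e $  — expand S' → U S'
step 3: stack=$ S' U  input=d d e $  — expand U → R d
step 4: stack=$ S' d R  input=d d e $  — expand R → epsilon
step 5: stack=$ S' d  input=d d e $  — match d
step 6: stack=$ S'  input=d e $  — expand S' → U S'
step 7: stack=$ S' U  input=d e $  — expand U → R d
step 8: stack=$ S' d R  input=d e $  — expand R → epsilon
step 9: stack=$ S' d  input=d e $  — match d
step 10: stack=$ S'  input=e $  — expand S' → U S'
step 11: stack=$ S' U  input=e $  — expand U → e
step 12: stack=$ S' e  input=e $  — match e
step 13: stack=$ S'  input=$  — expand S' → epsilon
Accept reached after 13 steps.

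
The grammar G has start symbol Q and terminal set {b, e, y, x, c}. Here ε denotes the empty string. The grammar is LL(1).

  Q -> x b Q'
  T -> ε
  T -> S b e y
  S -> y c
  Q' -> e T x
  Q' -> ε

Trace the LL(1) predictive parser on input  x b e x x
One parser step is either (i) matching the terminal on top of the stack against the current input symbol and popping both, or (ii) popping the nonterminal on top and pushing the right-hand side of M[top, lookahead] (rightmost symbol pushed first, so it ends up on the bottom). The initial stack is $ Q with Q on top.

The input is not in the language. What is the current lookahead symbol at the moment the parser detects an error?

     Stack     Input        Action
  1  $ Q       x b e x x $  expand Q -> x b Q'
  2  $ Q' b x  x b e x x $  match x
  3  $ Q' b    b e x x $    match b
  4  $ Q'      e x x $      expand Q' -> e T x
  5  $ x T e   e x x $      match e
  6  $ x T     x x $        expand T -> ε
  7  $ x       x x $        match x
  8  $         x $          error: stack empty but input remains

x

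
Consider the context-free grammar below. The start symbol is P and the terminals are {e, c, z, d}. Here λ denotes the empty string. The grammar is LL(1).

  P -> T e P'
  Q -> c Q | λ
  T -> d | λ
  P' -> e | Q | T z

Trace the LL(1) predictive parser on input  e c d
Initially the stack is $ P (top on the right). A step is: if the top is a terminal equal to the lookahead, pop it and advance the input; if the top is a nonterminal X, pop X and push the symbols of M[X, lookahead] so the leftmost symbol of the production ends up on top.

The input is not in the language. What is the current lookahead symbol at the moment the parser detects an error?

     Stack     Input    Action
  1  $ P       e c d $  expand P -> T e P'
  2  $ P' e T  e c d $  expand T -> λ
  3  $ P' e    e c d $  match e
  4  $ P'      c d $    expand P' -> Q
  5  $ Q       c d $    expand Q -> c Q
  6  $ Q c     c d $    match c
  7  $ Q       d $      error: M[Q, d] is empty

d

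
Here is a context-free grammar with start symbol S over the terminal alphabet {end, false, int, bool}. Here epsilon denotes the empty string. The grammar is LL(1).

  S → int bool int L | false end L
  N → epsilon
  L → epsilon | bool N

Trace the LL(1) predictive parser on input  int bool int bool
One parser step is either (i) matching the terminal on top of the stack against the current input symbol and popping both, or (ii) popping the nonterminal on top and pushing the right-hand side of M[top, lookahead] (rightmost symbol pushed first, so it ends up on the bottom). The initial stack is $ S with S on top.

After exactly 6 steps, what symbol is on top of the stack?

N

     Stack             Input                Action
  1  $ S               int bool int bool $  expand S → int bool int L
  2  $ L int bool int  int bool int bool $  match int
  3  $ L int bool      bool int bool $      match bool
  4  $ L int           int bool $           match int
  5  $ L               bool $               expand L → bool N
  6  $ N bool          bool $               match bool
Stack after step 6: $ N (top = N).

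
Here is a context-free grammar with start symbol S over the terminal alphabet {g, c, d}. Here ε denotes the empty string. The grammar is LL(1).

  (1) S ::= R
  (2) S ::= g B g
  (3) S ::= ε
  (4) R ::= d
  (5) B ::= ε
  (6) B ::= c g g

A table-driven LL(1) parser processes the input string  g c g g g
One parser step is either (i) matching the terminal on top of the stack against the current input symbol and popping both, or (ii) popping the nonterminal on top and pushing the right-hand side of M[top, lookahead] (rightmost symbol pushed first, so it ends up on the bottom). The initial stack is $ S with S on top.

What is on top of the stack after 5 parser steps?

step 1: stack=$ S  input=g c g g g $  — expand S ::= g B g
step 2: stack=$ g B g  input=g c g g g $  — match g
step 3: stack=$ g B  input=c g g g $  — expand B ::= c g g
step 4: stack=$ g g g c  input=c g g g $  — match c
step 5: stack=$ g g g  input=g g g $  — match g
Stack after step 5: $ g g (top = g).

g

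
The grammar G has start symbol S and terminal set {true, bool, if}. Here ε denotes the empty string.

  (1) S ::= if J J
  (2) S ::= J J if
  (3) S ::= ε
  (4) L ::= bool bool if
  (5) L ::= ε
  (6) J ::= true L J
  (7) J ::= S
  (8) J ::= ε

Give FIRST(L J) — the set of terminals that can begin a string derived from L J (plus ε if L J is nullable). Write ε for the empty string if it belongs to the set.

{ε, bool, if, true}

FIRST(L) = {ε, bool}
FIRST(S) = {ε, if, true}  (via J J if)
FIRST(J) = {ε, if, true}  (via S)
FIRST(L J): take FIRST of each symbol in turn, carrying on past any symbol whose FIRST contains ε; result {ε, bool, if, true}.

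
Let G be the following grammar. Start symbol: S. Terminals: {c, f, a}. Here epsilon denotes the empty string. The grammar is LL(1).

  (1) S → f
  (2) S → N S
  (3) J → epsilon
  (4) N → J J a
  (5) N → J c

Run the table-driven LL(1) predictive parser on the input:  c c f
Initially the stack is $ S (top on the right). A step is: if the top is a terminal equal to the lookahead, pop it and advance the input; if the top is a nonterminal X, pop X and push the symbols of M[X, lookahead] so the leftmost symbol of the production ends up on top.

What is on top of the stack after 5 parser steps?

N

step 1: stack=$ S  input=c c f $  — expand S → N S
step 2: stack=$ S N  input=c c f $  — expand N → J c
step 3: stack=$ S c J  input=c c f $  — expand J → epsilon
step 4: stack=$ S c  input=c c f $  — match c
step 5: stack=$ S  input=c f $  — expand S → N S
Stack after step 5: $ S N (top = N).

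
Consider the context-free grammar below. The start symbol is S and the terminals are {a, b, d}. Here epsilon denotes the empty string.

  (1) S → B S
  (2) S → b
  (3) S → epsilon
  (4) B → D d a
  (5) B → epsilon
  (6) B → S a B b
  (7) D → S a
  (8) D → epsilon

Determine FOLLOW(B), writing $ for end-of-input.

{$, a, b, d}

FIRST(S) = {epsilon, a, b, d}  (via B S)
FIRST(D) = {epsilon, a, b, d}  (via S a)
FIRST(B) = {epsilon, a, b, d}  (via D d a, S a B b)
FOLLOW(S) includes $ since S is the start symbol.
FOLLOW(S): in S→B S, the suffix after S is empty (adds nothing new); in B→S a B b, S is followed by a B b with FIRST {a}; in D→S a, S is followed by a with FIRST {a}. Thus FOLLOW(S) = {$, a}.
FOLLOW(B): in S→B S, B is followed by S with FIRST {epsilon, a, b, d}; in S→B S, the suffix after B is nullable, so FOLLOW(B) ⊇ FOLLOW(S) = {$, a}; in B→S a B b, B is followed by b with FIRST {b}. Thus FOLLOW(B) = {$, a, b, d}.
FOLLOW(D): in B→D d a, D is followed by d a with FIRST {d}. Thus FOLLOW(D) = {d}.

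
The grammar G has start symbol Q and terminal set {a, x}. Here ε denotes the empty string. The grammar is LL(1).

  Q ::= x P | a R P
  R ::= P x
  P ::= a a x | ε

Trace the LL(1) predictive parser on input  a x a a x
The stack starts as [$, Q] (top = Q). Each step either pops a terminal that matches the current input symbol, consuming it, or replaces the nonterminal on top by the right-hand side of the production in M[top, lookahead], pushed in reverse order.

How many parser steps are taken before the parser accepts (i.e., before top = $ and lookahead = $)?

9

     Stack    Input        Action
  1  $ Q      a x a a x $  expand Q ::= a R P
  2  $ P R a  a x a a x $  match a
  3  $ P R    x a a x $    expand R ::= P x
  4  $ P x P  x a a x $    expand P ::= ε
  5  $ P x    x a a x $    match x
  6  $ P      a a x $      expand P ::= a a x
  7  $ x a a  a a x $      match a
  8  $ x a    a x $        match a
  9  $ x      x $          match x
Accept reached after 9 steps.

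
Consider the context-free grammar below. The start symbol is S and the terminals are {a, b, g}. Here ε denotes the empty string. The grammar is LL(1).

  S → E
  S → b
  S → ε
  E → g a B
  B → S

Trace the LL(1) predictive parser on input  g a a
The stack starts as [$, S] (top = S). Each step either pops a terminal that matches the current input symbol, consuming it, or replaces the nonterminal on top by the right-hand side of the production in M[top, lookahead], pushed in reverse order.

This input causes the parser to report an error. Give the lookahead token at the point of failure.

a

step 1: stack=$ S  input=g a a $  — expand S → E
step 2: stack=$ E  input=g a a $  — expand E → g a B
step 3: stack=$ B a g  input=g a a $  — match g
step 4: stack=$ B a  input=a a $  — match a
step 5: stack=$ B  input=a $  — error: M[B, a] is empty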